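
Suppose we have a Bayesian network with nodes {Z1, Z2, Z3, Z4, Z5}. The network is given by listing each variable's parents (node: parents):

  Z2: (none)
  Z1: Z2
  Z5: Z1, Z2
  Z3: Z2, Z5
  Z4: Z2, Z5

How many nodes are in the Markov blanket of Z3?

Recall MB(v) = parents ∪ children ∪ spouses, where spouses are the other parents of v's children.
Children of Z3: none.
Z3 has parents Z2, Z5.
With no children, Z3 has no spouses; the co-parent set is empty.
MB(Z3) = {Z2, Z5}, which has 2 nodes.

2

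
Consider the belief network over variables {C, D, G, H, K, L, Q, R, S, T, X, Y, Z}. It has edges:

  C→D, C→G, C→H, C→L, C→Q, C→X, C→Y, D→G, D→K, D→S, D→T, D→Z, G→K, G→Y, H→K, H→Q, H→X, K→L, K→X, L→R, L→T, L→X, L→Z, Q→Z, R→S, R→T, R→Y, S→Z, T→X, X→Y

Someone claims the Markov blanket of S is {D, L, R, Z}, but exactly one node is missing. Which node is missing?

The Markov blanket of a node is its parents, its children, and the other parents of its children.
Ch(S) = {Z}.
S's parents: D, R.
Co-parents of S (other parents of its children):
  Z: D, L, Q
MB(S) = {D, L, Q, R, Z}.
Comparing with the claimed set, Q is missing.

Q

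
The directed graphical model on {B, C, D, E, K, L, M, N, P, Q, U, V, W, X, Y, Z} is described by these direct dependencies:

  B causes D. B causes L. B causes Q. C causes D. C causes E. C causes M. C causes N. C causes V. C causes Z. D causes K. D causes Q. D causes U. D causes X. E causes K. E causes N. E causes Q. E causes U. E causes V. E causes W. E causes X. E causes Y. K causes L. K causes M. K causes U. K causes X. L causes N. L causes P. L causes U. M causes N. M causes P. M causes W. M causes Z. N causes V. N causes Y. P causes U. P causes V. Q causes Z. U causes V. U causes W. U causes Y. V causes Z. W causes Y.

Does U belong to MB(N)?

Yes

U is a co-parent of N: both are parents of V, Y.
So U ∈ MB(N).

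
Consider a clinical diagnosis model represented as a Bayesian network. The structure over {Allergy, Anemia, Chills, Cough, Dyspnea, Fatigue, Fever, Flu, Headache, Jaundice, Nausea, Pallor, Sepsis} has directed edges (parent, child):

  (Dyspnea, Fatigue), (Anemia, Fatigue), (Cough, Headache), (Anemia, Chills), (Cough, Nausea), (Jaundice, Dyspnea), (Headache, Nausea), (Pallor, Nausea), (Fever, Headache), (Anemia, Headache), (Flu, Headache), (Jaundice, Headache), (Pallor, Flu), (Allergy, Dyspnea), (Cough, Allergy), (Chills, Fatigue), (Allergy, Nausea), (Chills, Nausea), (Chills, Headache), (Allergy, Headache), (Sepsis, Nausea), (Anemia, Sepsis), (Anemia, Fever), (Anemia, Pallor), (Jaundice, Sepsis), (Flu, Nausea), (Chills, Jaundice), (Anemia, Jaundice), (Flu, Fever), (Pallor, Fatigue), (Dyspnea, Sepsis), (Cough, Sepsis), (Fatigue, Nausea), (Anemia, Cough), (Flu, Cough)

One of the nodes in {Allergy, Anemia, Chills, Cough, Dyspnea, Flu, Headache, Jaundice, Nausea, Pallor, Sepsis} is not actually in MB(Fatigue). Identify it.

Jaundice

Fatigue's children: Nausea.
Fatigue has parents Anemia, Chills, Dyspnea, Pallor.
Other parents of Fatigue's children:
  parents(Nausea) \ {Fatigue} = {Allergy, Chills, Cough, Flu, Headache, Pallor, Sepsis}.
MB(Fatigue) = {Allergy, Anemia, Chills, Cough, Dyspnea, Flu, Headache, Nausea, Pallor, Sepsis}.
Jaundice is neither a parent, child, nor co-parent of Fatigue, so it does not belong.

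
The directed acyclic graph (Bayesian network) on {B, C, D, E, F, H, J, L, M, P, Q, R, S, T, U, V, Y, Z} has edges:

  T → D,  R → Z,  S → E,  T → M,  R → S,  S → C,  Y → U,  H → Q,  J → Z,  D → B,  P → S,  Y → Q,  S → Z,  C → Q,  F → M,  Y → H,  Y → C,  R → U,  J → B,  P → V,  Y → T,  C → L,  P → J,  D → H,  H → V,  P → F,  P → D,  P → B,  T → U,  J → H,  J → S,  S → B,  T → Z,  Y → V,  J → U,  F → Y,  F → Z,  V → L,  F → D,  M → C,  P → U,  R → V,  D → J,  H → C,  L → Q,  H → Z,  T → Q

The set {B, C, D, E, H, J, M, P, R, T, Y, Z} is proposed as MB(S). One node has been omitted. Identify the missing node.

Recall MB(v) = parents ∪ children ∪ spouses, where spouses are the other parents of v's children.
S's parents: J, P, R.
S has children B, C, E, Z.
Other parents of S's children:
  E has no other parent.
  parents(Z) \ {S} = {F, H, J, R, T}.
  parents(B) \ {S} = {D, J, P}.
  C's other parents are H, M, Y.
MB(S) = {B, C, D, E, F, H, J, M, P, R, T, Y, Z}.
Comparing with the claimed set, F is missing.

F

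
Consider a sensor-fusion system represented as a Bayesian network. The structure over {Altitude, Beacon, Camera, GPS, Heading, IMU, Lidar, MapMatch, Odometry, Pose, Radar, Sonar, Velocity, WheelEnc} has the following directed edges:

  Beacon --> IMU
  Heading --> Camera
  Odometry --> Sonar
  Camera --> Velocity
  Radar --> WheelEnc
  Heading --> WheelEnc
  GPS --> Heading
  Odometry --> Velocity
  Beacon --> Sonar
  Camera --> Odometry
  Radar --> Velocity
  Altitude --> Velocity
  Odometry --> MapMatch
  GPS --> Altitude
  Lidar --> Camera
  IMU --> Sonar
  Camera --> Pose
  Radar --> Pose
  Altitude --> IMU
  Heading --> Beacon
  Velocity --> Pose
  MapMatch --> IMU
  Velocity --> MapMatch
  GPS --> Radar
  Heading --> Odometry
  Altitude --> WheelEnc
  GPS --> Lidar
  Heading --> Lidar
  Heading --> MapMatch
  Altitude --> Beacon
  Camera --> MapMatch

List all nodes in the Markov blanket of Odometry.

{Altitude, Beacon, Camera, Heading, IMU, MapMatch, Radar, Sonar, Velocity}

A node's Markov blanket = Pa ∪ Ch ∪ (parents of Ch other than the node itself).
Parents of Odometry: Camera, Heading.
Odometry's children: MapMatch, Sonar, Velocity.
Other parents of Odometry's children:
  Velocity also has parents Altitude, Camera, Radar.
  parents(MapMatch) \ {Odometry} = {Camera, Heading, Velocity}.
  parents(Sonar) \ {Odometry} = {Beacon, IMU}.
So the Markov blanket of Odometry is {Altitude, Beacon, Camera, Heading, IMU, MapMatch, Radar, Sonar, Velocity}.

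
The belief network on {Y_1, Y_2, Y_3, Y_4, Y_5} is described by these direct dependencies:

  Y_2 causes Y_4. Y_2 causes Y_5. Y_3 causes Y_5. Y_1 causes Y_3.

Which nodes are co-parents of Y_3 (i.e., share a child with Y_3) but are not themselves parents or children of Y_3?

{Y_2}

Children of Y_3: Y_5.
  parents(Y_5) \ {Y_3} = {Y_2}.
Excluding nodes already adjacent to Y_3 (Y_1, Y_5), the co-parent-only contribution is {Y_2}.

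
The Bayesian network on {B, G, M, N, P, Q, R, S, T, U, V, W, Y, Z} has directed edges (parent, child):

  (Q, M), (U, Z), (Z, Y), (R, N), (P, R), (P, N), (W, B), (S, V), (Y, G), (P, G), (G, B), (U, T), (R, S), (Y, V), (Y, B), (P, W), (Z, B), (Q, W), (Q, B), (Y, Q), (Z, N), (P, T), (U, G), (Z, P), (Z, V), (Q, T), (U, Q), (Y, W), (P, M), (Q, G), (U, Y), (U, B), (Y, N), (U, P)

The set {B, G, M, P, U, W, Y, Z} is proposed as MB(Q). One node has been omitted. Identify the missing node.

T

Pa(Q) = {U, Y}.
Q's children: B, G, M, T, W.
Co-parents of Q (other parents of its children):
  G's other parents are P, U, Y.
  W's other parents are P, Y.
  T's other parents are P, U.
  B also has parents G, U, W, Y, Z.
  parents(M) \ {Q} = {P}.
MB(Q) = {B, G, M, P, T, U, W, Y, Z}.
Comparing with the claimed set, T is missing.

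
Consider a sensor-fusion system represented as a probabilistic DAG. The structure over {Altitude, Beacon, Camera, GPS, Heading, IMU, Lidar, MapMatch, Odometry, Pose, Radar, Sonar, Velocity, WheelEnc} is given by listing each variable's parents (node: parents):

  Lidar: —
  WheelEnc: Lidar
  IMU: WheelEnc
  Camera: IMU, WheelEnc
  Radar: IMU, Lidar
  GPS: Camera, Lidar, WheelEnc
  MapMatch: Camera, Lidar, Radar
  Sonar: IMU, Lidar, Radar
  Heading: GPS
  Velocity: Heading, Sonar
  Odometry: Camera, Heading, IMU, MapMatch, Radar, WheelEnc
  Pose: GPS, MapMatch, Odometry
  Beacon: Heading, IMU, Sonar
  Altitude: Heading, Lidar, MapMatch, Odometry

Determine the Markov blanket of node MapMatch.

{Altitude, Camera, GPS, Heading, IMU, Lidar, Odometry, Pose, Radar, WheelEnc}

The Markov blanket of a node is its parents, its children, and the other parents of its children.
MapMatch has children Altitude, Odometry, Pose.
MapMatch has parents Camera, Lidar, Radar.
Other parents of MapMatch's children:
  Odometry: Camera, Heading, IMU, Radar, WheelEnc
  Pose: GPS, Odometry
  Altitude: Heading, Lidar, Odometry
MB(MapMatch) = {Altitude, Camera, GPS, Heading, IMU, Lidar, Odometry, Pose, Radar, WheelEnc}.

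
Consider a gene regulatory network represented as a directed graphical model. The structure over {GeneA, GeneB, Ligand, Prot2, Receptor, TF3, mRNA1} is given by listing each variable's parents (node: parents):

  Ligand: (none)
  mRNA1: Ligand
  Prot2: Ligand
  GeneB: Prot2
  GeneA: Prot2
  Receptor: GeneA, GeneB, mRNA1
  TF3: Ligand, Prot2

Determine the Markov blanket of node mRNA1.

{GeneA, GeneB, Ligand, Receptor}

Pa(mRNA1) = {Ligand}.
mRNA1's children: Receptor.
Co-parents of mRNA1 (other parents of its children):
  Receptor: GeneA, GeneB
Taking the union gives {GeneA, GeneB, Ligand, Receptor}.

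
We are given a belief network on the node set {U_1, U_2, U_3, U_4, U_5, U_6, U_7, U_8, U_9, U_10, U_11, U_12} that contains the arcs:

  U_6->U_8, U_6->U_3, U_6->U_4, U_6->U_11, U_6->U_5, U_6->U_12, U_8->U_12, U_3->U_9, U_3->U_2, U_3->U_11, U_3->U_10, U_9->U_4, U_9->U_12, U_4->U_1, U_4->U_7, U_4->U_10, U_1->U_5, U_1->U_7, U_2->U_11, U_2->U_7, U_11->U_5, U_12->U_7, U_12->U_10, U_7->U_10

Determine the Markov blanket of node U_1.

{U_2, U_4, U_5, U_6, U_7, U_11, U_12}

Parents of U_1: U_4.
Ch(U_1) = {U_5, U_7}.
Parents of each child, excluding U_1:
  U_5 also has parents U_6, U_11.
  U_7's other parents are U_2, U_4, U_12.
So the Markov blanket of U_1 is {U_2, U_4, U_5, U_6, U_7, U_11, U_12}.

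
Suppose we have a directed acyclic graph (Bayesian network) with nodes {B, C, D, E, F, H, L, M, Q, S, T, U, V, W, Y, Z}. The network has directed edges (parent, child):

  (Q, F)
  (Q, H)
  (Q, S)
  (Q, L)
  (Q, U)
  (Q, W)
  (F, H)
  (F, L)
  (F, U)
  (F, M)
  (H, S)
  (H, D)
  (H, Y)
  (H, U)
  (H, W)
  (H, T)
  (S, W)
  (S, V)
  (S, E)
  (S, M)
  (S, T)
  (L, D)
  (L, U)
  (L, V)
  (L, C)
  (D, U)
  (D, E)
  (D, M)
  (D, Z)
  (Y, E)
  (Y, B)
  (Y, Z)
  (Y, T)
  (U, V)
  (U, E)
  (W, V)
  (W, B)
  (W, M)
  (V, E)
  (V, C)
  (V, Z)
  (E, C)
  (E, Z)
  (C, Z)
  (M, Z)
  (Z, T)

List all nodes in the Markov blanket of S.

{D, E, F, H, L, M, Q, T, U, V, W, Y, Z}

By definition, MB(S) is built from S's parents, S's children, and the co-parents of S.
Pa(S) = {H, Q}.
S's children: E, M, T, V, W.
For each child, the remaining parents (spouses of S):
  W's other parents are H, Q.
  V also has parents L, U, W.
  E's other parents are D, U, V, Y.
  parents(M) \ {S} = {D, F, W}.
  parents(T) \ {S} = {H, Y, Z}.
So the Markov blanket of S is {D, E, F, H, L, M, Q, T, U, V, W, Y, Z}.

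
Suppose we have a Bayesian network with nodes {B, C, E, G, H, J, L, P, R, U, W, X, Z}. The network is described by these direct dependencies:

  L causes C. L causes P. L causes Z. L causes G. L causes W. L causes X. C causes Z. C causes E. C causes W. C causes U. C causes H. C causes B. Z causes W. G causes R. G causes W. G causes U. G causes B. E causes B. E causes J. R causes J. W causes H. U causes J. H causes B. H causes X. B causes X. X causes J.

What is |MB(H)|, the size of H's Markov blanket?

The Markov blanket of a node is its parents, its children, and the other parents of its children.
H has children B, X.
H's parents: C, W.
Co-parents of H (other parents of its children):
  B: C, E, G
  X: B, L
MB(H) = {B, C, E, G, L, W, X}, which has 7 nodes.

7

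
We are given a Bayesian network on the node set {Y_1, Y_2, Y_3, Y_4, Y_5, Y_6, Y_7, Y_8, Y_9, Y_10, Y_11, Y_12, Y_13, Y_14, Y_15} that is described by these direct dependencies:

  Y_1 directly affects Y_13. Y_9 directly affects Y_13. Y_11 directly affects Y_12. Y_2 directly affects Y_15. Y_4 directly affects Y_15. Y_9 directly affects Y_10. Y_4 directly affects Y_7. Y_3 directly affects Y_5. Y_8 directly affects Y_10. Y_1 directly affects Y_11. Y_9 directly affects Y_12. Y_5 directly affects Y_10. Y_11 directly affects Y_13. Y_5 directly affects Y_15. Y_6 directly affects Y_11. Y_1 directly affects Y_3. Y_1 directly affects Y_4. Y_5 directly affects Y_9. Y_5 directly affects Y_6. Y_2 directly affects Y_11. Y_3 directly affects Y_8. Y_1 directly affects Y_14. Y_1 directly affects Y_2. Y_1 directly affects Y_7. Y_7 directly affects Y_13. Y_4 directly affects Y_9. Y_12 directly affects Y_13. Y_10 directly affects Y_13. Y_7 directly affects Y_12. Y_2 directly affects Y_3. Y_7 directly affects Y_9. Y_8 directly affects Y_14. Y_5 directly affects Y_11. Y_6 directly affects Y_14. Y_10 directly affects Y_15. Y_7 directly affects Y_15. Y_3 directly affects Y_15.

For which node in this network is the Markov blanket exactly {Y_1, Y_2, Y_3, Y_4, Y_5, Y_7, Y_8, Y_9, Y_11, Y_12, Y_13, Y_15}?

Y_10

The target node must have every member of {Y_1, Y_2, Y_3, Y_4, Y_5, Y_7, Y_8, Y_9, Y_11, Y_12, Y_13, Y_15} as a parent, child, or co-parent, and no others.
Parents of Y_10: Y_5, Y_8, Y_9; children: Y_13, Y_15; co-parents: Y_1, Y_2, Y_3, Y_4, Y_5, Y_7, Y_9, Y_11, Y_12.
These exactly cover the given set, so the node is Y_10.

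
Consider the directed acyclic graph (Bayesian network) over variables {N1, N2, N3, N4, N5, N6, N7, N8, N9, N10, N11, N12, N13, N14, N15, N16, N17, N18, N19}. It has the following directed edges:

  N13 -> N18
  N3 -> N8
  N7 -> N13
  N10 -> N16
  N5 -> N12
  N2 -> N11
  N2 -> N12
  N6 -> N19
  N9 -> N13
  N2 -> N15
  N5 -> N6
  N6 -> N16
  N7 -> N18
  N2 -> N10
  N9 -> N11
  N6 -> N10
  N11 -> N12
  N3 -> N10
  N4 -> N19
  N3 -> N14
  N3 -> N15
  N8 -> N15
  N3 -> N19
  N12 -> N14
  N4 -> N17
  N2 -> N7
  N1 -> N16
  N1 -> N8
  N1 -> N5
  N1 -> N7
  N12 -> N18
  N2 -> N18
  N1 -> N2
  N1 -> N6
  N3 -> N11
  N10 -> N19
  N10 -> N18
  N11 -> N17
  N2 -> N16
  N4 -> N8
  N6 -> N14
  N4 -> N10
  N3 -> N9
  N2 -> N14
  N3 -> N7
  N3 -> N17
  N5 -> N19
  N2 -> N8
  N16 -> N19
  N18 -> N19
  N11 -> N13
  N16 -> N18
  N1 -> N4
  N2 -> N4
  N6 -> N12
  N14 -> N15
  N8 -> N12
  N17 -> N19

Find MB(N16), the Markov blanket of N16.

{N1, N2, N3, N4, N5, N6, N7, N10, N12, N13, N17, N18, N19}

By definition, MB(N16) is built from N16's parents, N16's children, and the co-parents of N16.
Ch(N16) = {N18, N19}.
Pa(N16) = {N1, N2, N6, N10}.
Parents of each child, excluding N16:
  parents(N18) \ {N16} = {N2, N7, N10, N12, N13}.
  N19 also has parents N3, N4, N5, N6, N10, N17, N18.
MB(N16) = {N1, N2, N3, N4, N5, N6, N7, N10, N12, N13, N17, N18, N19}.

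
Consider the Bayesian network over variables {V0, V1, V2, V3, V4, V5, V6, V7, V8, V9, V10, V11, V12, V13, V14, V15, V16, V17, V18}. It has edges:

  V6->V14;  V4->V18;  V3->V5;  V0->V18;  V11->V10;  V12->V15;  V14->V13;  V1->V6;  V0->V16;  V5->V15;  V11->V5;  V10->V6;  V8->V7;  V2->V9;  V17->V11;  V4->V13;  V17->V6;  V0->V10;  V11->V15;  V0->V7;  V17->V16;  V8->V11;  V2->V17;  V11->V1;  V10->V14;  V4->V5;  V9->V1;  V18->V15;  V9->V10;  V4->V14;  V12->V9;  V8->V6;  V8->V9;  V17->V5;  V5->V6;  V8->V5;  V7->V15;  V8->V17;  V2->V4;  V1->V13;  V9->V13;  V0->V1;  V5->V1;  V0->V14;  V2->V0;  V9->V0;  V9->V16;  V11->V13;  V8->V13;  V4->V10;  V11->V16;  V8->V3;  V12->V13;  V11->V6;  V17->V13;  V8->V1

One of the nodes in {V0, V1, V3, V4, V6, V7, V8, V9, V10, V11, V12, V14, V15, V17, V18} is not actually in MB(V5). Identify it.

By definition, MB(V5) is built from V5's parents, V5's children, and the co-parents of V5.
V5's children: V1, V6, V15.
V5's parents: V3, V4, V8, V11, V17.
Other parents of V5's children:
  V1 also has parents V0, V8, V9, V11.
  V6's other parents are V1, V8, V10, V11, V17.
  parents(V15) \ {V5} = {V7, V11, V12, V18}.
MB(V5) = {V0, V1, V3, V4, V6, V7, V8, V9, V10, V11, V12, V15, V17, V18}.
V14 is neither a parent, child, nor co-parent of V5, so it does not belong.

V14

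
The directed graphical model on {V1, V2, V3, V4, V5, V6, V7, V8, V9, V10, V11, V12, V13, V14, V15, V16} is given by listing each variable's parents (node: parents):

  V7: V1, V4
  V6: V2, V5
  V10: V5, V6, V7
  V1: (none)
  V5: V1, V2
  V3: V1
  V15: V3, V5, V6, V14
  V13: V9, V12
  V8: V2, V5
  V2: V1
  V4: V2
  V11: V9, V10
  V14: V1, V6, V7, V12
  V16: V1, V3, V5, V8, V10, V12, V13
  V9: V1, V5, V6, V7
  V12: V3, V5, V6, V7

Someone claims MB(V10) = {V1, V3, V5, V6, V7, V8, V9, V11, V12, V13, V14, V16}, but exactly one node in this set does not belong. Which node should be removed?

The Markov blanket of a node is its parents, its children, and the other parents of its children.
V10's children: V11, V16.
V10 has parents V5, V6, V7.
Other parents of V10's children:
  parents(V11) \ {V10} = {V9}.
  V16 also has parents V1, V3, V5, V8, V12, V13.
MB(V10) = {V1, V3, V5, V6, V7, V8, V9, V11, V12, V13, V16}.
V14 is neither a parent, child, nor co-parent of V10, so it does not belong.

V14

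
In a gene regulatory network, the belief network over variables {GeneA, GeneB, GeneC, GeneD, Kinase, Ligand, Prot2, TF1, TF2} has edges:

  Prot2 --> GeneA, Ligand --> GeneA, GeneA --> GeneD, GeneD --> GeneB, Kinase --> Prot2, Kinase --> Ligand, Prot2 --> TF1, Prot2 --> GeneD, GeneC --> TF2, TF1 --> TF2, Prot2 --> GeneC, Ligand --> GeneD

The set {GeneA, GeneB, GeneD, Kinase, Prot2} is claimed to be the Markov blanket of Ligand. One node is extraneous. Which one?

GeneB

Recall MB(v) = parents ∪ children ∪ spouses, where spouses are the other parents of v's children.
Pa(Ligand) = {Kinase}.
Ligand has children GeneA, GeneD.
Other parents of Ligand's children:
  GeneA: Prot2
  GeneD: GeneA, Prot2
MB(Ligand) = {GeneA, GeneD, Kinase, Prot2}.
GeneB is neither a parent, child, nor co-parent of Ligand, so it does not belong.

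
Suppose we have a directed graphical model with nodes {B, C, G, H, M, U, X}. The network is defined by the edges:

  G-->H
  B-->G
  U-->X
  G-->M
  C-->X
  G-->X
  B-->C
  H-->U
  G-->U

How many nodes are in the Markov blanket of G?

6

G's parents: B.
G has children H, M, U, X.
For each child, the remaining parents (spouses of G):
  H has no other parent.
  M has no other parent.
  U also has parent H.
  X's other parents are C, U.
MB(G) = {B, C, H, M, U, X}, which has 6 nodes.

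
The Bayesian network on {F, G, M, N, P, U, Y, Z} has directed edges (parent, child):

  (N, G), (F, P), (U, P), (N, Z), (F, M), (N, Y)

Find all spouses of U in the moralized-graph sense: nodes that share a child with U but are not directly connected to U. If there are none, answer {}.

Children of U: P.
  parents(P) \ {U} = {F}.
Excluding nodes already adjacent to U (P), the co-parent-only contribution is {F}.

{F}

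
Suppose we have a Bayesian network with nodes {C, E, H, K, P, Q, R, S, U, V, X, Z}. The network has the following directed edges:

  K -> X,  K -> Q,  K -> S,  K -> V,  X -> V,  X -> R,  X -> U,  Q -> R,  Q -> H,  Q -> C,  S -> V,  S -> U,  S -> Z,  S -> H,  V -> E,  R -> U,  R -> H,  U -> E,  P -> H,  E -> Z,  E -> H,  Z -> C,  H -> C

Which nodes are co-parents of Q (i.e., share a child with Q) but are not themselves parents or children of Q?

Children of Q: C, H, R.
  R also has parent X.
  H also has parents E, P, R, S.
  parents(C) \ {Q} = {H, Z}.
Excluding nodes already adjacent to Q (C, H, K, R), the co-parent-only contribution is {E, P, S, X, Z}.

{E, P, S, X, Z}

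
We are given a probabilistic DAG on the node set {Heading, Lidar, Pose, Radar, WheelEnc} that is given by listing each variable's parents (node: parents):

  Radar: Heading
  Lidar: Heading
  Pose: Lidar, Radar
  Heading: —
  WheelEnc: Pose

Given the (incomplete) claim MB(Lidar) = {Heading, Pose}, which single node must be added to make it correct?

Radar

By definition, MB(Lidar) is built from Lidar's parents, Lidar's children, and the co-parents of Lidar.
Children of Lidar: Pose.
Lidar has parent Heading.
For each child, the remaining parents (spouses of Lidar):
  Pose: Radar
MB(Lidar) = {Heading, Pose, Radar}.
Comparing with the claimed set, Radar is missing.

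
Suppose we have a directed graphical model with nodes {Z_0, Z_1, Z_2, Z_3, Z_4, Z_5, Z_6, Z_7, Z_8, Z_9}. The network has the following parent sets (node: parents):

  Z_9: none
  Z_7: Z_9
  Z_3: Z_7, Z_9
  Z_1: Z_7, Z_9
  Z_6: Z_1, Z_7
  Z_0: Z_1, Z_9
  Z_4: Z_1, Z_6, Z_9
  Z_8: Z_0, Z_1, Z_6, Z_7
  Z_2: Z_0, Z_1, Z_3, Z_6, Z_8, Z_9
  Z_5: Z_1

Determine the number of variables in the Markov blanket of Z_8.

7

Z_8 has parents Z_0, Z_1, Z_6, Z_7.
Z_8's children: Z_2.
For each child, the remaining parents (spouses of Z_8):
  parents(Z_2) \ {Z_8} = {Z_0, Z_1, Z_3, Z_6, Z_9}.
MB(Z_8) = {Z_0, Z_1, Z_2, Z_3, Z_6, Z_7, Z_9}, which has 7 nodes.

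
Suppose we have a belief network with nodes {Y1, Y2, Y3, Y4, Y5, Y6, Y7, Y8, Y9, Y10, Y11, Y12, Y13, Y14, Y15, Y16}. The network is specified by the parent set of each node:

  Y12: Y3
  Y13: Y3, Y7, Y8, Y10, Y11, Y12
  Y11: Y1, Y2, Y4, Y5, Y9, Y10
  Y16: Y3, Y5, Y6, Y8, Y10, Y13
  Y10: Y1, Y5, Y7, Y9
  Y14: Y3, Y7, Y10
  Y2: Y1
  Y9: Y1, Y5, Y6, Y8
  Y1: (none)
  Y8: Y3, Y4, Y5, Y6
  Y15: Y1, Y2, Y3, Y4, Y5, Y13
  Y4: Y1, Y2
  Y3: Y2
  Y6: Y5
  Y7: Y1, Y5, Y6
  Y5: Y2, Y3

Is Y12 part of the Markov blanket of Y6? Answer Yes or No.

No

By definition, MB(Y6) is built from Y6's parents, Y6's children, and the co-parents of Y6.
Y6's parents: Y5.
Children of Y6: Y7, Y8, Y9, Y16.
For each child, the remaining parents (spouses of Y6):
  Y7: Y1, Y5
  Y8: Y3, Y4, Y5
  Y9: Y1, Y5, Y8
  Y16: Y3, Y5, Y8, Y10, Y13
MB(Y6) = {Y1, Y3, Y4, Y5, Y7, Y8, Y9, Y10, Y13, Y16}; Y12 is not in this set.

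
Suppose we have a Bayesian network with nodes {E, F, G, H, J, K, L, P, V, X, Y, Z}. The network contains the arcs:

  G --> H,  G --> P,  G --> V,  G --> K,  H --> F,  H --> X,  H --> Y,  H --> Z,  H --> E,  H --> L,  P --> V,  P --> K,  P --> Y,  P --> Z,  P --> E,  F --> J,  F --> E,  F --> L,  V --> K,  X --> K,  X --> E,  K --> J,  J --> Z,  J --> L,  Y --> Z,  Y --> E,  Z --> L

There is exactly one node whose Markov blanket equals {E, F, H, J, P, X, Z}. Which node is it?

The target node must have every member of {E, F, H, J, P, X, Z} as a parent, child, or co-parent, and no others.
Parents of Y: H, P; children: E, Z; co-parents: F, H, J, P, X.
These exactly cover the given set, so the node is Y.

Y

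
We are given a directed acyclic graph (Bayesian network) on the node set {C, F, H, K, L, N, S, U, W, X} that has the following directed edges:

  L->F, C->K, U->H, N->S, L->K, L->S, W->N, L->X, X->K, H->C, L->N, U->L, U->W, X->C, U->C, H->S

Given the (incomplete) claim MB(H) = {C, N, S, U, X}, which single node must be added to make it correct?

L

A node's Markov blanket = Pa ∪ Ch ∪ (parents of Ch other than the node itself).
Parents of H: U.
Children of H: C, S.
Co-parents of H (other parents of its children):
  C: U, X
  S: L, N
MB(H) = {C, L, N, S, U, X}.
Comparing with the claimed set, L is missing.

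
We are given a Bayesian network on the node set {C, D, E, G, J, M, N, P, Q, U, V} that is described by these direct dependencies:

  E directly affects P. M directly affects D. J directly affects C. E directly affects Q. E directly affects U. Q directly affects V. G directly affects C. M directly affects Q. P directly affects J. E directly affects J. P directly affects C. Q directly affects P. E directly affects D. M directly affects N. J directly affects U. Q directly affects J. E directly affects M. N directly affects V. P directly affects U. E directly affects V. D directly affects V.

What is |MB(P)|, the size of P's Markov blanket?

6

Parents of P: E, Q.
Children of P: C, J, U.
For each child, the remaining parents (spouses of P):
  J's other parents are E, Q.
  C's other parents are G, J.
  parents(U) \ {P} = {E, J}.
MB(P) = {C, E, G, J, Q, U}, which has 6 nodes.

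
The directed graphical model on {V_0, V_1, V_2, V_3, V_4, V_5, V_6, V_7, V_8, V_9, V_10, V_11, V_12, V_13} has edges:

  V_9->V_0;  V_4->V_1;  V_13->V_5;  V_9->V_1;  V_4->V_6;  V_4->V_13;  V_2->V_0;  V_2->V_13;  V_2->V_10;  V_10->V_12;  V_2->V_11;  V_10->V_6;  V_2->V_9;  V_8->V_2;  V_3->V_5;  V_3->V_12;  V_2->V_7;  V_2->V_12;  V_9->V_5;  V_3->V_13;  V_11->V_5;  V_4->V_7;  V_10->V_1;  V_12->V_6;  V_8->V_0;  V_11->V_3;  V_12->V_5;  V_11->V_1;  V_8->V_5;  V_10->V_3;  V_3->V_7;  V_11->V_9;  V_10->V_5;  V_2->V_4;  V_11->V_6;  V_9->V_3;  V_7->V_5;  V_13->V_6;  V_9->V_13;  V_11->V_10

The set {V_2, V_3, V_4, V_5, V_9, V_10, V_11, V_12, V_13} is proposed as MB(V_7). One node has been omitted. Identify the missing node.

V_7's parents: V_2, V_3, V_4.
Children of V_7: V_5.
Parents of each child, excluding V_7:
  V_5 also has parents V_3, V_8, V_9, V_10, V_11, V_12, V_13.
MB(V_7) = {V_2, V_3, V_4, V_5, V_8, V_9, V_10, V_11, V_12, V_13}.
Comparing with the claimed set, V_8 is missing.

V_8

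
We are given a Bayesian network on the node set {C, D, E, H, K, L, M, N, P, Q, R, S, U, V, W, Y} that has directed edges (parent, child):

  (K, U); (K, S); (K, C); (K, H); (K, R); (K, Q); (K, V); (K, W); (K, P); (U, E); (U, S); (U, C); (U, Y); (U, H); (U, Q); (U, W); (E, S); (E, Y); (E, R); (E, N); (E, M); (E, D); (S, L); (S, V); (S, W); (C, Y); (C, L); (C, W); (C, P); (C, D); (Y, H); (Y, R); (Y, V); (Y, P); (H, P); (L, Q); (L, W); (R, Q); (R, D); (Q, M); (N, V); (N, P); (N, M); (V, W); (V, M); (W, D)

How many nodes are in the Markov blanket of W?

W has child D.
Parents of W: C, K, L, S, U, V.
Parents of each child, excluding W:
  parents(D) \ {W} = {C, E, R}.
MB(W) = {C, D, E, K, L, R, S, U, V}, which has 9 nodes.

9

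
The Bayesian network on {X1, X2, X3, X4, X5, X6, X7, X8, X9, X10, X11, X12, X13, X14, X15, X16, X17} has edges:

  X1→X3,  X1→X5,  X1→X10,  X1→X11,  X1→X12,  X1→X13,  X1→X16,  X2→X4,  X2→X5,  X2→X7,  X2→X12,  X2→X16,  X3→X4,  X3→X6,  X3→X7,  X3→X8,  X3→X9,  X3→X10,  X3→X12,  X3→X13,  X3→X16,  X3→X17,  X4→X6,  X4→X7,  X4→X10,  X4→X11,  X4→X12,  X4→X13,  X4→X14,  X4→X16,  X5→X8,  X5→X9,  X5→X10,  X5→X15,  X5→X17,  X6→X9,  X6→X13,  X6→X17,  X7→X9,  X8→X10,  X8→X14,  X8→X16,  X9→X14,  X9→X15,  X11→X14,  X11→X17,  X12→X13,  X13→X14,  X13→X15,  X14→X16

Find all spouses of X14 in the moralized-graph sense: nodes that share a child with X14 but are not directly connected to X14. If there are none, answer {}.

Children of X14: X16.
  parents(X16) \ {X14} = {X1, X2, X3, X4, X8}.
Excluding nodes already adjacent to X14 (X4, X8, X9, X11, X13, X16), the co-parent-only contribution is {X1, X2, X3}.

{X1, X2, X3}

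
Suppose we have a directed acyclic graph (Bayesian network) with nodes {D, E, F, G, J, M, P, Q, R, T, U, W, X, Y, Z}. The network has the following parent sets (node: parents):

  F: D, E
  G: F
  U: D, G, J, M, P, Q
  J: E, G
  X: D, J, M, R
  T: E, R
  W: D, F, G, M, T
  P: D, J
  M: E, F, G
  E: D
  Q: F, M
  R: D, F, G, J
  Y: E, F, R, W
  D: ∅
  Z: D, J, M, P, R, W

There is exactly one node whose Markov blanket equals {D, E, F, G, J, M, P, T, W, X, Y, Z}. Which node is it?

R

The target node must have every member of {D, E, F, G, J, M, P, T, W, X, Y, Z} as a parent, child, or co-parent, and no others.
Parents of R: D, F, G, J; children: T, X, Y, Z; co-parents: D, E, F, J, M, P, W.
These exactly cover the given set, so the node is R.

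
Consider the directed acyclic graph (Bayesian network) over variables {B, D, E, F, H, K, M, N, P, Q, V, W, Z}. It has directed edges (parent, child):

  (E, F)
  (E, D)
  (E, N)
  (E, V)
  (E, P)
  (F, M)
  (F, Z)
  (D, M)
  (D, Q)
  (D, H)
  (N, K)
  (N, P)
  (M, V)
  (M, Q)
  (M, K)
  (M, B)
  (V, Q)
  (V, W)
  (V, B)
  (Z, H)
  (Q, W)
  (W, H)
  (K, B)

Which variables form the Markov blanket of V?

{B, D, E, K, M, Q, W}

Ch(V) = {B, Q, W}.
Pa(V) = {E, M}.
Parents of each child, excluding V:
  Q's other parents are D, M.
  W also has parent Q.
  B's other parents are K, M.
So the Markov blanket of V is {B, D, E, K, M, Q, W}.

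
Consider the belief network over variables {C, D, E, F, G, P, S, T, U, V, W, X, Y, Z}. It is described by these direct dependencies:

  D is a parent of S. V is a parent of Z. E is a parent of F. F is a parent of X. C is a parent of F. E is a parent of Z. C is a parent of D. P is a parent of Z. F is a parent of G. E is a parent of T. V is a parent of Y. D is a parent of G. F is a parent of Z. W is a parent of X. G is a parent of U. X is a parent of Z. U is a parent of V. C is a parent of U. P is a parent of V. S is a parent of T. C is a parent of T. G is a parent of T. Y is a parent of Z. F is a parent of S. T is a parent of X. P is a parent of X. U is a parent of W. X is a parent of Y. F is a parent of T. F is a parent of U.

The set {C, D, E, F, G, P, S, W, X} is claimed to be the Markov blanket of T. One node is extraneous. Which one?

D

Parents of T: C, E, F, G, S.
Ch(T) = {X}.
Co-parents of T (other parents of its children):
  X's other parents are F, P, W.
MB(T) = {C, E, F, G, P, S, W, X}.
D is neither a parent, child, nor co-parent of T, so it does not belong.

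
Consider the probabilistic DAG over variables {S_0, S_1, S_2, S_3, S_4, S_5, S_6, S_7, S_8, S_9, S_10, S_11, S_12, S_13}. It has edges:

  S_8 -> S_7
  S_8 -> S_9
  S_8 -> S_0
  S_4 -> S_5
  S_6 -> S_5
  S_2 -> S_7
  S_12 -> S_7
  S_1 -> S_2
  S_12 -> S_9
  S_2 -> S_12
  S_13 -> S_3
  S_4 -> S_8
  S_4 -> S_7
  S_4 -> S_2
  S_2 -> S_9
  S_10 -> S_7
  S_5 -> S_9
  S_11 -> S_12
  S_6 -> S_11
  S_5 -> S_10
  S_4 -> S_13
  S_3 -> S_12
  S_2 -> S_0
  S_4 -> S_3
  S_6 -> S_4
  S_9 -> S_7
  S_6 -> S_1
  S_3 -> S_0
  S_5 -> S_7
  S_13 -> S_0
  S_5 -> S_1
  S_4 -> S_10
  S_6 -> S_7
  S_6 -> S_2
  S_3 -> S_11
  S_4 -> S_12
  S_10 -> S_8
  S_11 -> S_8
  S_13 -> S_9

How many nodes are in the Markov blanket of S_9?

9

By definition, MB(S_9) is built from S_9's parents, S_9's children, and the co-parents of S_9.
Children of S_9: S_7.
Parents of S_9: S_2, S_5, S_8, S_12, S_13.
Co-parents of S_9 (other parents of its children):
  parents(S_7) \ {S_9} = {S_2, S_4, S_5, S_6, S_8, S_10, S_12}.
MB(S_9) = {S_2, S_4, S_5, S_6, S_7, S_8, S_10, S_12, S_13}, which has 9 nodes.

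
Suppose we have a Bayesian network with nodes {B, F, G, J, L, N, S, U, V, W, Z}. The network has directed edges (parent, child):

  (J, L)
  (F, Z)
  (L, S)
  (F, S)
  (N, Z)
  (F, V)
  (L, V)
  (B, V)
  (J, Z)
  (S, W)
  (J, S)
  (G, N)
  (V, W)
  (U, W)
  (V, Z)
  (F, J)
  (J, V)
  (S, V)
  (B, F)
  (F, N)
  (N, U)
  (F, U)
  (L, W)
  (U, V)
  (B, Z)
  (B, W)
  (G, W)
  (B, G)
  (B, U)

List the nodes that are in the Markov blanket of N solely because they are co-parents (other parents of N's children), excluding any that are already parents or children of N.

{B, J, V}

Children of N: U, Z.
  U's other parents are B, F.
  Z's other parents are B, F, J, V.
Excluding nodes already adjacent to N (F, G, U, Z), the co-parent-only contribution is {B, J, V}.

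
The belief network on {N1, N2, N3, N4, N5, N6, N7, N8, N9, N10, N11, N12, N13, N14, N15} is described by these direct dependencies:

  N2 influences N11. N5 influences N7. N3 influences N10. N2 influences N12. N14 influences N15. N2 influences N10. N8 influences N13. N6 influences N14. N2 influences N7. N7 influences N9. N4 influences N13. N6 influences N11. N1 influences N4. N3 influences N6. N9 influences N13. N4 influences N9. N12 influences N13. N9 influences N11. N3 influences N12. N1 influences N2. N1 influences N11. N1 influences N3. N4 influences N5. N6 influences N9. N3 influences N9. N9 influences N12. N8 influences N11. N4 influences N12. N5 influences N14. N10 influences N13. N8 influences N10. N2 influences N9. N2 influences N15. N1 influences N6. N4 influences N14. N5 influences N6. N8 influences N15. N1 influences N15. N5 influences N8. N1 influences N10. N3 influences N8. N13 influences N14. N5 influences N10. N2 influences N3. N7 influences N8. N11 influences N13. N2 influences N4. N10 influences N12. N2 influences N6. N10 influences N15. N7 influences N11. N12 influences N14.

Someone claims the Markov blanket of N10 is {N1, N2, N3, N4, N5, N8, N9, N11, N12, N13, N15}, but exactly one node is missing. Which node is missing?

N14

N10 has children N12, N13, N15.
Pa(N10) = {N1, N2, N3, N5, N8}.
Parents of each child, excluding N10:
  parents(N12) \ {N10} = {N2, N3, N4, N9}.
  parents(N13) \ {N10} = {N4, N8, N9, N11, N12}.
  N15's other parents are N1, N2, N8, N14.
MB(N10) = {N1, N2, N3, N4, N5, N8, N9, N11, N12, N13, N14, N15}.
Comparing with the claimed set, N14 is missing.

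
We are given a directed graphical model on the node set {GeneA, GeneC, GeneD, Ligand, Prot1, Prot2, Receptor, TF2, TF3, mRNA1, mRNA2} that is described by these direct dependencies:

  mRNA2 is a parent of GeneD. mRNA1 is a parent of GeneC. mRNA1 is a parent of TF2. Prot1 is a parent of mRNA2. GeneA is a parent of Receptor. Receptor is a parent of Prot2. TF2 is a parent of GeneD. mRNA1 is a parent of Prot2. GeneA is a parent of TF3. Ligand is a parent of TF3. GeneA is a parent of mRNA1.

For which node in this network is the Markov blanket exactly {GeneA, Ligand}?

The target node must have every member of {GeneA, Ligand} as a parent, child, or co-parent, and no others.
Parents of TF3: GeneA, Ligand; children: none; co-parents: none.
These exactly cover the given set, so the node is TF3.

TF3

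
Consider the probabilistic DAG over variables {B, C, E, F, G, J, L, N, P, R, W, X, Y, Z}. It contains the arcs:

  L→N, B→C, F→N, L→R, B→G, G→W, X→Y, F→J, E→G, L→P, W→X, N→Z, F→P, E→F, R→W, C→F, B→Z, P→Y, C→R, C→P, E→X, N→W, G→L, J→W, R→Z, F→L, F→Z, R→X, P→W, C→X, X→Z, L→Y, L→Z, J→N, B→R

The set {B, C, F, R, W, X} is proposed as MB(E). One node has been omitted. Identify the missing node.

G

The Markov blanket of a node is its parents, its children, and the other parents of its children.
Children of E: F, G, X.
E's parents: none.
Parents of each child, excluding E:
  F: C
  G: B
  X: C, R, W
MB(E) = {B, C, F, G, R, W, X}.
Comparing with the claimed set, G is missing.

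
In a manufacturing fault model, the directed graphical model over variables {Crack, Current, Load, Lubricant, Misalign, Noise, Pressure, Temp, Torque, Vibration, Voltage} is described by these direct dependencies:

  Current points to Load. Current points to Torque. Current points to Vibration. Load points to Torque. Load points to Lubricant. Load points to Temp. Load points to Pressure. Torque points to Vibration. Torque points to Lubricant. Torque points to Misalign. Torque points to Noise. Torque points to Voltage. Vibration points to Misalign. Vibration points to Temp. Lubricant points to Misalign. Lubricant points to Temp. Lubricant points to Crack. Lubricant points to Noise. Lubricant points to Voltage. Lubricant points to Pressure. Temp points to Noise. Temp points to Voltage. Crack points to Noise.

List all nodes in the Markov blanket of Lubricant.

A node's Markov blanket = Pa ∪ Ch ∪ (parents of Ch other than the node itself).
Pa(Lubricant) = {Load, Torque}.
Ch(Lubricant) = {Crack, Misalign, Noise, Pressure, Temp, Voltage}.
Parents of each child, excluding Lubricant:
  Misalign also has parents Torque, Vibration.
  Temp also has parents Load, Vibration.
  Crack has no other parent.
  Noise's other parents are Crack, Temp, Torque.
  Voltage's other parents are Temp, Torque.
  Pressure's other parent is Load.
MB(Lubricant) = {Crack, Load, Misalign, Noise, Pressure, Temp, Torque, Vibration, Voltage}.

{Crack, Load, Misalign, Noise, Pressure, Temp, Torque, Vibration, Voltage}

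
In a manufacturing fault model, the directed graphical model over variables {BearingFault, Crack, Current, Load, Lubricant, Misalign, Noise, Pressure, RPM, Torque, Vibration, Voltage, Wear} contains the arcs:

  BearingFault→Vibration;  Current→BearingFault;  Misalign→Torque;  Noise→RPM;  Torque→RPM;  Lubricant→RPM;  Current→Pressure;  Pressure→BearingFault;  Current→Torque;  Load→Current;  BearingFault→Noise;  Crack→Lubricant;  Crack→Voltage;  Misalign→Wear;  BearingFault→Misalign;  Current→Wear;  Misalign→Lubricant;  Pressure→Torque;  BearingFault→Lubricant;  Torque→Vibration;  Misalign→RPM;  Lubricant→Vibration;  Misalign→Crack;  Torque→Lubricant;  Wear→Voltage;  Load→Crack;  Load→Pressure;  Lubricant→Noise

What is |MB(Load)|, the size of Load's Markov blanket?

4

Pa(Load) = {}.
Children of Load: Crack, Current, Pressure.
Other parents of Load's children:
  Current: no additional parents.
  Pressure also has parent Current.
  Crack also has parent Misalign.
MB(Load) = {Crack, Current, Misalign, Pressure}, which has 4 nodes.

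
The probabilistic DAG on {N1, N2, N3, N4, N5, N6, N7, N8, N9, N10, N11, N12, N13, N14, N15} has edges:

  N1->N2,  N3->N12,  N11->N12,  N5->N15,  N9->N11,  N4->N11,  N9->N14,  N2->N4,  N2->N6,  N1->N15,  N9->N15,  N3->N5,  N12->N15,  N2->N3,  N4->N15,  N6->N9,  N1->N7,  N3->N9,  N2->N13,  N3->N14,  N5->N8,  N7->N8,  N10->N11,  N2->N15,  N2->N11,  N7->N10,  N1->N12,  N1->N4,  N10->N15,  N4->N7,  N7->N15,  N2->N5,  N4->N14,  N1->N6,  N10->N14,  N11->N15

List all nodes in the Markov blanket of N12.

{N1, N2, N3, N4, N5, N7, N9, N10, N11, N15}

A node's Markov blanket = Pa ∪ Ch ∪ (parents of Ch other than the node itself).
Children of N12: N15.
N12's parents: N1, N3, N11.
Other parents of N12's children:
  N15's other parents are N1, N2, N4, N5, N7, N9, N10, N11.
MB(N12) = {N1, N2, N3, N4, N5, N7, N9, N10, N11, N15}.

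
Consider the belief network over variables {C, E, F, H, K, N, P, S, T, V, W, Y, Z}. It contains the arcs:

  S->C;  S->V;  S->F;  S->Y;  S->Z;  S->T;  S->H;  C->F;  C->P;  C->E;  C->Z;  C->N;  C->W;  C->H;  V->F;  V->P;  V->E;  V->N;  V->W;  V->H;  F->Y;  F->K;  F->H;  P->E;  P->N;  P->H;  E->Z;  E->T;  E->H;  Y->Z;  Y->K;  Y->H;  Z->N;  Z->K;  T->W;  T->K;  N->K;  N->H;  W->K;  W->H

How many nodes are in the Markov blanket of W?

Children of W: H, K.
W has parents C, T, V.
Parents of each child, excluding W:
  K: F, N, T, Y, Z
  H: C, E, F, N, P, S, V, Y
MB(W) = {C, E, F, H, K, N, P, S, T, V, Y, Z}, which has 12 nodes.

12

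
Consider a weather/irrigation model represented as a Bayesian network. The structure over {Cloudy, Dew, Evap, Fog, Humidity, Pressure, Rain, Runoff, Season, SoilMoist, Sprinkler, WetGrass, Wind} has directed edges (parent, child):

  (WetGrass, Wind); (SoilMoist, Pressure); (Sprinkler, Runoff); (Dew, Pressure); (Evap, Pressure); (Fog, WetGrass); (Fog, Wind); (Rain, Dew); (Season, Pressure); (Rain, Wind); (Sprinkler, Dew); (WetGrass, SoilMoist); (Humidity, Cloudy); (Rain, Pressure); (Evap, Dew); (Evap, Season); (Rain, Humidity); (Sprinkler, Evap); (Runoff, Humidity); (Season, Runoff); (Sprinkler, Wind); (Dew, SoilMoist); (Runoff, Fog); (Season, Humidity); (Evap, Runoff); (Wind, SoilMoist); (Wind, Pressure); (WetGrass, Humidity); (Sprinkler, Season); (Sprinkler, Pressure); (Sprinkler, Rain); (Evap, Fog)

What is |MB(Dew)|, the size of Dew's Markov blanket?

8

Parents of Dew: Evap, Rain, Sprinkler.
Children of Dew: Pressure, SoilMoist.
For each child, the remaining parents (spouses of Dew):
  SoilMoist: WetGrass, Wind
  Pressure: Evap, Rain, Season, SoilMoist, Sprinkler, Wind
MB(Dew) = {Evap, Pressure, Rain, Season, SoilMoist, Sprinkler, WetGrass, Wind}, which has 8 nodes.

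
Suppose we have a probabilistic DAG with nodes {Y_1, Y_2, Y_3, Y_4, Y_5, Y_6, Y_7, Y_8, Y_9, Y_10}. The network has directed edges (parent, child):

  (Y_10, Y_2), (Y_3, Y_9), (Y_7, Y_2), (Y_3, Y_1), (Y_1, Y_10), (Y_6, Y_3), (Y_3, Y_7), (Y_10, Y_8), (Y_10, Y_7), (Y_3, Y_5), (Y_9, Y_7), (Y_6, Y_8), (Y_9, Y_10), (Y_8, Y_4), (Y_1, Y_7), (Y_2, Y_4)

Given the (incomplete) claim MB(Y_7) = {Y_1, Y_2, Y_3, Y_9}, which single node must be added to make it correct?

Y_7 has parents Y_1, Y_3, Y_9, Y_10.
Ch(Y_7) = {Y_2}.
Parents of each child, excluding Y_7:
  Y_2: Y_10
MB(Y_7) = {Y_1, Y_2, Y_3, Y_9, Y_10}.
Comparing with the claimed set, Y_10 is missing.

Y_10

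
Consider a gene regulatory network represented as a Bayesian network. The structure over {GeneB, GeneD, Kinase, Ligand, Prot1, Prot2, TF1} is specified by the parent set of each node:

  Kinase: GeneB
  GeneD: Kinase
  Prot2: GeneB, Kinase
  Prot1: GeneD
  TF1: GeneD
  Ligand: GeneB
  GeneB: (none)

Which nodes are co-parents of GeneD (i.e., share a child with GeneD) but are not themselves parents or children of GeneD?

Children of GeneD: Prot1, TF1.
  TF1: —
  Prot1: —
Excluding nodes already adjacent to GeneD (Kinase, Prot1, TF1), the co-parent-only contribution is {}.

{}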